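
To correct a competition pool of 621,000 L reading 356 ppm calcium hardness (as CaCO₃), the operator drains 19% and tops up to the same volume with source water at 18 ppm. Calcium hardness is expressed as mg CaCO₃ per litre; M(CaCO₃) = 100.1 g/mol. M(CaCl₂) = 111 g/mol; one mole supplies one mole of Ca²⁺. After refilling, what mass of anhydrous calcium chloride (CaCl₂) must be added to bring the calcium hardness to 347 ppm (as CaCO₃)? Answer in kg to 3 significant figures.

After draining 19% and refilling: 356 × 0.81 + 18 × 0.19 = 291.78 ppm.
Deficit to target: 347 − 291.78 = 55.22 mg/L.
As CaCO₃: 55.22 mg/L × 621,000 L = 34,290 g; ÷ 100.1 = 342.6 mol Ca²⁺.
Mass: 342.6 × 111 = 38,030 g.

38.0 kg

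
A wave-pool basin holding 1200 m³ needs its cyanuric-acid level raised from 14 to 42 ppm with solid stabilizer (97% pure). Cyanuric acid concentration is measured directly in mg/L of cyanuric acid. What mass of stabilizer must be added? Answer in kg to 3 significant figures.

34.6 kg

Volume: 1200 m³ = 1,200,000 L.
CYA to add: (42 − 14) = 28 mg/L × 1,200,000 L = 33,600 g cyanuric acid.
At 97% purity: 33,600 / 0.97 = 34,640 g product.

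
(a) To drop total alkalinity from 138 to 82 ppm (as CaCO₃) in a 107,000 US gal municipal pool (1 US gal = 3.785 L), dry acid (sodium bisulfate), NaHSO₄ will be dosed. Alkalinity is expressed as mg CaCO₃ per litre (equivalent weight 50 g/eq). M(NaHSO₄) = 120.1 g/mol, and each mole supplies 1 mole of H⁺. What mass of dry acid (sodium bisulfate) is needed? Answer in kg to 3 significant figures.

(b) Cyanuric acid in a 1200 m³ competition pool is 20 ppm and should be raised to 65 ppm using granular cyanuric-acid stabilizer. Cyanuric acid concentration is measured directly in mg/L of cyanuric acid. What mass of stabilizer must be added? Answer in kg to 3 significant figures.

(a) Volume: 107,000 US gal × 3.785 L/gal = 404,995 L.
(a) Alkalinity to neutralize: (138 − 82) = 56 mg/L as CaCO₃ × 404,995 L = 22,680 g as CaCO₃.
(a) Equivalents of H⁺ required: 22,680 ÷ 50 g/eq = 453.6 eq = 453.6 mol NaHSO₄.
(a) Mass of NaHSO₄: 453.6 × 120.1 = 54,480 g.

(b) Volume: 1200 m³ = 1,200,000 L.
(b) CYA to add: (65 − 20) = 45 mg/L × 1,200,000 L = 54,000 g cyanuric acid.

(a) 54.5 kg; (b) 54.0 kg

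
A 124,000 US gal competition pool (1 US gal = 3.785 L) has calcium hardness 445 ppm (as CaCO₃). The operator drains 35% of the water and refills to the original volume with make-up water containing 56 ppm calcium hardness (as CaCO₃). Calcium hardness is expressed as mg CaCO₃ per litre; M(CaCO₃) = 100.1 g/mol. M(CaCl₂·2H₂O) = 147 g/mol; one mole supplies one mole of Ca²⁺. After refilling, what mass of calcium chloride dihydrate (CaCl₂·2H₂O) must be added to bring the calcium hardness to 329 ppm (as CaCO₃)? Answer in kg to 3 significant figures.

13.9 kg

Volume: 124,000 US gal × 3.785 L/gal = 469,340 L.
After draining 35% and refilling: 445 × 0.65 + 56 × 0.35 = 308.85 ppm.
Deficit to target: 329 − 308.85 = 20.15 mg/L.
As CaCO₃: 20.15 mg/L × 469,340 L = 9457 g; ÷ 100.1 = 94.48 mol Ca²⁺.
Mass: 94.48 × 147 = 13,890 g.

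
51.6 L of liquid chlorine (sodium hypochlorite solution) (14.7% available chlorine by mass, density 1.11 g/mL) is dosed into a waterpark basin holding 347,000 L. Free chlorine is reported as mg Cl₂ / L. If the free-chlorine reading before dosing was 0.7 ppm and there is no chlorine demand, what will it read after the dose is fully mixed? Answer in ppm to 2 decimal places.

Mass of solution: 51.6 L × 1000 mL/L × 1.11 g/mL = 57,280 g.
Available chlorine delivered: 57,280 g × 0.147 = 8420 g as Cl₂.
Concentration rise: 8420 g / 347,000 L = 24.26 mg/L = 24.26 ppm.
Final FC: 0.7 + 24.26 = 24.96 ppm.

24.96 ppm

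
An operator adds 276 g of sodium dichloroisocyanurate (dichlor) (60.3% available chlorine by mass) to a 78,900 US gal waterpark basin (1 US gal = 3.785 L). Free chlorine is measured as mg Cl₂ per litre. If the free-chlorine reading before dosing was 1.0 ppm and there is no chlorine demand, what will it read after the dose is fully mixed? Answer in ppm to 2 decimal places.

Volume: 78,900 US gal × 3.785 L/gal = 298,636 L.
Available chlorine delivered: 276 g × 0.603 = 166.4 g as Cl₂.
Concentration rise: 166.4 g / 298,636 L = 0.5573 mg/L = 0.56 ppm.
Final FC: 1.0 + 0.56 = 1.56 ppm.

1.56 ppm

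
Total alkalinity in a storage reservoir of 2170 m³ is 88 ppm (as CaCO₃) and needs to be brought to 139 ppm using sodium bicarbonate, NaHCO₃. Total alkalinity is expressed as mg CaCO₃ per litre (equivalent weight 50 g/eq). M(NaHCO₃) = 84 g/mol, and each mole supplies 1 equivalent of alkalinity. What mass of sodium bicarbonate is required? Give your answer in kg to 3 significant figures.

186 kg

Volume: 2170 m³ = 2,170,000 L.
Alkalinity to add: (139 − 88) = 51 mg/L as CaCO₃ × 2,170,000 L = 110,700 g as CaCO₃.
Equivalents: 110,700 g ÷ 50 g/eq = 2213 eq.
NaHCO₃ supplies 1 eq per mole → 2213 mol.
Mass: 2213 mol × 84 g/mol = 185,900 g.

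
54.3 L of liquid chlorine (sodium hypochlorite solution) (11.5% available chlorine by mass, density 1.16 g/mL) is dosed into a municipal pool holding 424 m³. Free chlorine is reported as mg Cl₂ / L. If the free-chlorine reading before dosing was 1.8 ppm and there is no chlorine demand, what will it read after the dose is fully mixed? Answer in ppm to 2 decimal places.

Volume: 424 m³ = 424,000 L.
Mass of solution: 54.3 L × 1000 mL/L × 1.16 g/mL = 62,990 g.
Available chlorine delivered: 62,990 g × 0.115 = 7244 g as Cl₂.
Concentration rise: 7244 g / 424,000 L = 17.08 mg/L = 17.08 ppm.
Final FC: 1.8 + 17.08 = 18.88 ppm.

18.88 ppm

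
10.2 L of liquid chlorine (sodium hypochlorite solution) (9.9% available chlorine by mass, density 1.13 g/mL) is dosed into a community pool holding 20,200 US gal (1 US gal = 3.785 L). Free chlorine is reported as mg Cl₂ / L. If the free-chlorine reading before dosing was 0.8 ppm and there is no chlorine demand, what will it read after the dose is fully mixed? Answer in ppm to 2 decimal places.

Volume: 20,200 US gal × 3.785 L/gal = 76,457 L.
Mass of solution: 10.2 L × 1000 mL/L × 1.13 g/mL = 11,530 g.
Available chlorine delivered: 11,530 g × 0.099 = 1141 g as Cl₂.
Concentration rise: 1141 g / 76,457 L = 14.92 mg/L = 14.92 ppm.
Final FC: 0.8 + 14.92 = 15.72 ppm.

15.72 ppm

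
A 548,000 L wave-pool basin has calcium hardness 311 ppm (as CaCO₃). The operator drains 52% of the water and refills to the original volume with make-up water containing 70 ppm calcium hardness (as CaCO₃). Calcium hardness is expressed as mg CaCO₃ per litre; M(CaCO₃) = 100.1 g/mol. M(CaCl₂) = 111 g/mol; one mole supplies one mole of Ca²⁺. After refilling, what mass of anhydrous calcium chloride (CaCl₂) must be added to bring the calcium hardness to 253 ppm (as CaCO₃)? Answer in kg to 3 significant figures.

40.9 kg

After draining 52% and refilling: 311 × 0.48 + 70 × 0.52 = 185.68 ppm.
Deficit to target: 253 − 185.68 = 67.32 mg/L.
As CaCO₃: 67.32 mg/L × 548,000 L = 36,890 g; ÷ 100.1 = 368.5 mol Ca²⁺.
Mass: 368.5 × 111 = 40,910 g.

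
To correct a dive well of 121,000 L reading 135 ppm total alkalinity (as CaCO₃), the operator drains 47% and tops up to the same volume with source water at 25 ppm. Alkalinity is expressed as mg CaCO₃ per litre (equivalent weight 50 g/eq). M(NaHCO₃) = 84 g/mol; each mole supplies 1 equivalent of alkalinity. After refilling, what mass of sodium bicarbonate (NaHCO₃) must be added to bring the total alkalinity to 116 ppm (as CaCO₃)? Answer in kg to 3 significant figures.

6.65 kg

After draining 47% and refilling: 135 × 0.53 + 25 × 0.47 = 83.3 ppm.
Deficit to target: 116 − 83.3 = 32.7 mg/L.
As CaCO₃: 32.7 mg/L × 121,000 L = 3957 g; ÷ 50 g/eq ÷ 1 = 79.13 mol NaHCO₃.
Mass: 79.13 × 84 = 6647 g.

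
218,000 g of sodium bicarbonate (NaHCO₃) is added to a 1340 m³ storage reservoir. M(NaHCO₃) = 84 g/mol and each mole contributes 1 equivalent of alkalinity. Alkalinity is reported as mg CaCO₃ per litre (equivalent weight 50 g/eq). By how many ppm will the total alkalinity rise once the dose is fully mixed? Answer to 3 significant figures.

96.8 ppm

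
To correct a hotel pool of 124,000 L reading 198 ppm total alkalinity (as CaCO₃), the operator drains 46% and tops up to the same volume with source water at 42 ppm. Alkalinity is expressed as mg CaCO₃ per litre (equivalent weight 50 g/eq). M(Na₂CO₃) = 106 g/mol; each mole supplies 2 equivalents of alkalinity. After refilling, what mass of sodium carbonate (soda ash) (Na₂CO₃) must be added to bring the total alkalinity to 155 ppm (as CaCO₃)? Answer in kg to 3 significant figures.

3.78 kg

After draining 46% and refilling: 198 × 0.54 + 42 × 0.46 = 126.24 ppm.
Deficit to target: 155 − 126.24 = 28.76 mg/L.
As CaCO₃: 28.76 mg/L × 124,000 L = 3566 g; ÷ 50 g/eq ÷ 2 = 35.66 mol Na₂CO₃.
Mass: 35.66 × 106 = 3780 g.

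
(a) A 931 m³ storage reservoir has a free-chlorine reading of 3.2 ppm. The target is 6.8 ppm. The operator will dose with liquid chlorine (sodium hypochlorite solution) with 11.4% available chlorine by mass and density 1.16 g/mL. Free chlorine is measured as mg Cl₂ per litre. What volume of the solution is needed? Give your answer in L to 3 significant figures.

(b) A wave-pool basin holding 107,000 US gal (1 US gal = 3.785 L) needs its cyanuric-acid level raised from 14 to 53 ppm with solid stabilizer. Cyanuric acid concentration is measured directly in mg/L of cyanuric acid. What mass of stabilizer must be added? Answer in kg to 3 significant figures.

(a) 25.3 L; (b) 15.8 kg

(a) Volume: 931 m³ = 931,000 L.
(a) Chlorine deficit: 6.8 − 3.2 = 3.6 ppm = 3.6 mg/L as Cl₂.
(a) Cl₂ equivalent needed: 3.6 mg/L × 931,000 L = 3,352,000 mg = 3352 g.
(a) Product at 11.4% available chlorine: 3352 / 0.114 = 29,400 g.
(a) Volume at density 1.16 g/mL: 29,400 g ÷ 1.16 g/mL = 25,340 mL.

(b) Volume: 107,000 US gal × 3.785 L/gal = 404,995 L.
(b) CYA to add: (53 − 14) = 39 mg/L × 404,995 L = 15,790 g cyanuric acid.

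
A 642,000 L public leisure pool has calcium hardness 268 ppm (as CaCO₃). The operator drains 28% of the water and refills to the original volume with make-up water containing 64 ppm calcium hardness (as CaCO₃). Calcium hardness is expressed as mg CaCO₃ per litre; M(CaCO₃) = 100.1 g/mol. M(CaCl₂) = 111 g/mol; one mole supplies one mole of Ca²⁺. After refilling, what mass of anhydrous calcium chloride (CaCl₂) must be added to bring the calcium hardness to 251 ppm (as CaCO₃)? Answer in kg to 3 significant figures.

28.6 kg

After draining 28% and refilling: 268 × 0.72 + 64 × 0.28 = 210.88 ppm.
Deficit to target: 251 − 210.88 = 40.12 mg/L.
As CaCO₃: 40.12 mg/L × 642,000 L = 25,760 g; ÷ 100.1 = 257.3 mol Ca²⁺.
Mass: 257.3 × 111 = 28,560 g.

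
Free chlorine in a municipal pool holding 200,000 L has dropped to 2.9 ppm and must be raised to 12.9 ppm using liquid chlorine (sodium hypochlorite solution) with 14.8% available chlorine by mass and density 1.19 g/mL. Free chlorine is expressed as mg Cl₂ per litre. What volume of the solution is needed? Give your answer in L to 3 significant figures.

Chlorine deficit: 12.9 − 2.9 = 10 ppm = 10 mg/L as Cl₂.
Cl₂ equivalent needed: 10 mg/L × 200,000 L = 2,000,000 mg = 2000 g.
Product at 14.8% available chlorine: 2000 / 0.148 = 13,510 g.
Volume at density 1.19 g/mL: 13,510 g ÷ 1.19 g/mL = 11,360 mL.

11.4 L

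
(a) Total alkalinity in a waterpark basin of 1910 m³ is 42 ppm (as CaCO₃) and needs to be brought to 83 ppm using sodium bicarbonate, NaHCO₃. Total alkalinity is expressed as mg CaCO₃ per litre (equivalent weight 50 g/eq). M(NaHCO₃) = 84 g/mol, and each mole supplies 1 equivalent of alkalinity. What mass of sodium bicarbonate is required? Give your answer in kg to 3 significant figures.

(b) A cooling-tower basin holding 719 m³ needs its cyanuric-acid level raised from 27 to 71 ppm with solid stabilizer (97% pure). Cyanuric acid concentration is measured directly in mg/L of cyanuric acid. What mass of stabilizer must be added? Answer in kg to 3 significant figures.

(a) Volume: 1910 m³ = 1,910,000 L.
(a) Alkalinity to add: (83 − 42) = 41 mg/L as CaCO₃ × 1,910,000 L = 78,310 g as CaCO₃.
(a) Equivalents: 78,310 g ÷ 50 g/eq = 1566 eq.
(a) NaHCO₃ supplies 1 eq per mole → 1566 mol.
(a) Mass: 1566 mol × 84 g/mol = 131,600 g.

(b) Volume: 719 m³ = 719,000 L.
(b) CYA to add: (71 − 27) = 44 mg/L × 719,000 L = 31,640 g cyanuric acid.
(b) At 97% purity: 31,640 / 0.97 = 32,610 g product.

(a) 132 kg; (b) 32.6 kg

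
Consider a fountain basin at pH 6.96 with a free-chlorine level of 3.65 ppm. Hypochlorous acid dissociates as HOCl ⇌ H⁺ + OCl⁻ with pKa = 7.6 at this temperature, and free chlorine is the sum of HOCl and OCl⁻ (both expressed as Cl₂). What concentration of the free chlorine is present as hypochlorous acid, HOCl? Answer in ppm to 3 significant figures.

2.97 ppm

[OCl⁻]/[HOCl] = 10^(pH − pKa) = 10^(6.96 − 7.6) = 10^-0.64 = 0.2291.
Fraction as HOCl = 1 / (1 + 0.2291) = 0.8136.
HOCl = 0.8136 × 3.65 ppm = 2.97 ppm.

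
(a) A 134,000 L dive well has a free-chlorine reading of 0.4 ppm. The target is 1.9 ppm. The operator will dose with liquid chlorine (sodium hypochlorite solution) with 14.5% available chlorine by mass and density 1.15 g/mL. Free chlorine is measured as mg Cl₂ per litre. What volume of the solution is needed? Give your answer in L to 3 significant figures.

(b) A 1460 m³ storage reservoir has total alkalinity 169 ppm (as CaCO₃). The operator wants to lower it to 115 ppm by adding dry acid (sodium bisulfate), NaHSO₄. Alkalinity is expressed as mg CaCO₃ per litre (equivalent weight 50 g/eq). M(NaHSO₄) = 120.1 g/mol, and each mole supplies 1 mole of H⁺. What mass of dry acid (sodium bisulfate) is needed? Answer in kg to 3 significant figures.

(a) Chlorine deficit: 1.9 − 0.4 = 1.5 ppm = 1.5 mg/L as Cl₂.
(a) Cl₂ equivalent needed: 1.5 mg/L × 134,000 L = 201,000 mg = 201 g.
(a) Product at 14.5% available chlorine: 201 / 0.145 = 1386 g.
(a) Volume at density 1.15 g/mL: 1386 g ÷ 1.15 g/mL = 1205 mL.

(b) Volume: 1460 m³ = 1,460,000 L.
(b) Alkalinity to neutralize: (169 − 115) = 54 mg/L as CaCO₃ × 1,460,000 L = 78,840 g as CaCO₃.
(b) Equivalents of H⁺ required: 78,840 ÷ 50 g/eq = 1577 eq = 1577 mol NaHSO₄.
(b) Mass of NaHSO₄: 1577 × 120.1 = 189,400 g.

(a) 1.21 L; (b) 189 kg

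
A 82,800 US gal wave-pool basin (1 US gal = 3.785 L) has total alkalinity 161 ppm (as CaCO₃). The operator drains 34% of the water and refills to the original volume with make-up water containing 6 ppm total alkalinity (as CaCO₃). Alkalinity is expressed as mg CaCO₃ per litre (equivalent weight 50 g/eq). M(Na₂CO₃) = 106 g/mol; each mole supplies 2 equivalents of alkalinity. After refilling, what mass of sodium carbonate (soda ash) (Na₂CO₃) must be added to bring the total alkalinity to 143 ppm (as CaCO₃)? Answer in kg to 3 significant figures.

Volume: 82,800 US gal × 3.785 L/gal = 313,398 L.
After draining 34% and refilling: 161 × 0.66 + 6 × 0.34 = 108.3 ppm.
Deficit to target: 143 − 108.3 = 34.7 mg/L.
As CaCO₃: 34.7 mg/L × 313,398 L = 10,870 g; ÷ 50 g/eq ÷ 2 = 108.7 mol Na₂CO₃.
Mass: 108.7 × 106 = 11,530 g.

11.5 kg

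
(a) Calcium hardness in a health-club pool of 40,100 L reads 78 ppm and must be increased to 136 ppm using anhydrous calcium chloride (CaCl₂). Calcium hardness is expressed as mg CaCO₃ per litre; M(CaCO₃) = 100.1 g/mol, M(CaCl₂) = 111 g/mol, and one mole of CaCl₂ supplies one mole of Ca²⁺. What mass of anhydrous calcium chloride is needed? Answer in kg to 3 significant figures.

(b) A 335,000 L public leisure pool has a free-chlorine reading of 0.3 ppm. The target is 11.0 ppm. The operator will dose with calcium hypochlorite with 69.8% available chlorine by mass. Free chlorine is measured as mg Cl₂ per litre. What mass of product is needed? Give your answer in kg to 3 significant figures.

(a) 2.58 kg; (b) 5.14 kg

(a) Hardness to add: (136 − 78) = 58 mg/L as CaCO₃ × 40,100 L = 2326 g as CaCO₃.
(a) Moles of Ca²⁺ (1 mol Ca²⁺ ≡ 1 mol CaCO₃): 2326 / 100.1 g/mol = 23.23 mol.
(a) Mass of CaCl₂: 23.23 × 111 = 2579 g.

(b) Chlorine deficit: 11.0 − 0.3 = 10.7 ppm = 10.7 mg/L as Cl₂.
(b) Cl₂ equivalent needed: 10.7 mg/L × 335,000 L = 3,584,000 mg = 3584 g.
(b) Product at 69.8% available chlorine: 3584 / 0.698 = 5135 g.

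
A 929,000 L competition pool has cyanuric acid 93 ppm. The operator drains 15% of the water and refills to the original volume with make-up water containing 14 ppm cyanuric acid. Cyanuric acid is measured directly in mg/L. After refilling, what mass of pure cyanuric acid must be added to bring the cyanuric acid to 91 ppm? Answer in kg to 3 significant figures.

9.15 kg

After draining 15% and refilling: 93 × 0.85 + 14 × 0.15 = 81.15 ppm.
Deficit to target: 91 − 81.15 = 9.85 mg/L.
Mass: 9.85 mg/L × 929,000 L = 9151 g cyanuric acid.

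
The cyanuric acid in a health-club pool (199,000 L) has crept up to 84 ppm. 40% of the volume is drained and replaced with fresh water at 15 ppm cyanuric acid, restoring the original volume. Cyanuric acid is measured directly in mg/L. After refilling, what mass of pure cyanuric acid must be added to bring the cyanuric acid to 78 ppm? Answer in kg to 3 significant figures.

4.30 kg

After draining 40% and refilling: 84 × 0.60 + 15 × 0.40 = 56.4 ppm.
Deficit to target: 78 − 56.4 = 21.6 mg/L.
Mass: 21.6 mg/L × 199,000 L = 4298 g cyanuric acid.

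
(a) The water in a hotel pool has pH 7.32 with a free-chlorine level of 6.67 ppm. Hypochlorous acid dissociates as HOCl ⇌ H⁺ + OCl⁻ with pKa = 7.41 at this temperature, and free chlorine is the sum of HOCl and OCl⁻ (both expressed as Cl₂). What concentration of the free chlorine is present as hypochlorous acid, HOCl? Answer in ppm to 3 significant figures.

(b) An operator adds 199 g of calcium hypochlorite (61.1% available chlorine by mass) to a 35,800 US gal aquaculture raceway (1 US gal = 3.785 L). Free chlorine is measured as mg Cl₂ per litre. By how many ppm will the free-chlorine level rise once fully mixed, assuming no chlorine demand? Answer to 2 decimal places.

(a) 3.68 ppm; (b) 0.90 ppm

(a) [OCl⁻]/[HOCl] = 10^(pH − pKa) = 10^(7.32 − 7.41) = 10^-0.09 = 0.8128.
(a) Fraction as HOCl = 1 / (1 + 0.8128) = 0.5516.
(a) HOCl = 0.5516 × 6.67 ppm = 3.679 ppm.

(b) Volume: 35,800 US gal × 3.785 L/gal = 135,503 L.
(b) Available chlorine delivered: 199 g × 0.611 = 121.6 g as Cl₂.
(b) Concentration rise: 121.6 g / 135,503 L = 0.8973 mg/L = 0.90 ppm.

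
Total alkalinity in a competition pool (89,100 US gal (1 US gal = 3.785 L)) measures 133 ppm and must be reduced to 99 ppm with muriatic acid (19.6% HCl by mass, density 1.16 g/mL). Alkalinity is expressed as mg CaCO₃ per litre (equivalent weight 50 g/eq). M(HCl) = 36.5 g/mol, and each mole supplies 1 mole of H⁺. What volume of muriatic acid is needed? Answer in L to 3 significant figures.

36.8 L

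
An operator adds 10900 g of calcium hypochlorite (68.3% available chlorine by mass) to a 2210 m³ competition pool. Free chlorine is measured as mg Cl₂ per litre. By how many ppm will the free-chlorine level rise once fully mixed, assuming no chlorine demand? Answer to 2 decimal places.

3.37 ppm

Volume: 2210 m³ = 2,210,000 L.
Available chlorine delivered: 10,900 g × 0.683 = 7445 g as Cl₂.
Concentration rise: 7445 g / 2,210,000 L = 3.369 mg/L = 3.37 ppm.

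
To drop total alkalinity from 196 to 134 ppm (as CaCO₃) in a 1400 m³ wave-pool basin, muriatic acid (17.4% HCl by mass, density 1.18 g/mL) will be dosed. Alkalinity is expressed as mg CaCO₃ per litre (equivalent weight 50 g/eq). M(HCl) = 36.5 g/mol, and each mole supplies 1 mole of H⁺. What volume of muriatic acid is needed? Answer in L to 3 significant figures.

309 L

Volume: 1400 m³ = 1,400,000 L.
Alkalinity to neutralize: (196 − 134) = 62 mg/L as CaCO₃ × 1,400,000 L = 86,800 g as CaCO₃.
Equivalents of H⁺ required: 86,800 ÷ 50 g/eq = 1736 eq = 1736 mol HCl.
Mass of HCl: 1736 × 36.5 = 63,360 g.
Mass of 17.4% solution: 63,360 / 0.174 = 364,200 g.
Volume: 364,200 g ÷ 1.18 g/mL = 308,600 mL.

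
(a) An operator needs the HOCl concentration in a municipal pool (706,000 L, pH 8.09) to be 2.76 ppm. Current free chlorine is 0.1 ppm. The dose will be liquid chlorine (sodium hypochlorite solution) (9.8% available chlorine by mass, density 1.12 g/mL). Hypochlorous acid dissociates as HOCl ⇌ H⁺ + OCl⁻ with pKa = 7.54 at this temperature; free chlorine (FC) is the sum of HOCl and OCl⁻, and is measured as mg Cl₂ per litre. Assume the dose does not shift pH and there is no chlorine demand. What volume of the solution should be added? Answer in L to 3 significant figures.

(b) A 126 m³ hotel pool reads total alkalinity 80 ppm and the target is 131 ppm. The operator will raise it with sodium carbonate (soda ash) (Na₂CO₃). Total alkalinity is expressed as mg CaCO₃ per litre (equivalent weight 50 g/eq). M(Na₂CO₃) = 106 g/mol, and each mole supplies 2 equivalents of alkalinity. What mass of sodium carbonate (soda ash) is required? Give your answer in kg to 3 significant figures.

(a) [OCl⁻]/[HOCl] = 10^(pH − pKa) = 10^(8.09 − 7.54) = 3.548; fraction as HOCl = 1/(1 + 3.548) = 0.2199.
(a) Free chlorine required for 2.76 ppm HOCl: 2.76 / 0.2199 = 12.55 ppm.
(a) FC to add: 12.55 − 0.1 = 12.45 mg/L as Cl₂.
(a) Cl₂ equivalent: 12.45 mg/L × 706,000 L = 8792 g.
(a) Product at 9.8% available Cl: 8792 / 0.098 = 89,710 g.
(a) Volume: 89,710 g ÷ 1.12 g/mL = 80,100 mL.

(b) Volume: 126 m³ = 126,000 L.
(b) Alkalinity to add: (131 − 80) = 51 mg/L as CaCO₃ × 126,000 L = 6426 g as CaCO₃.
(b) Equivalents: 6426 g ÷ 50 g/eq = 128.5 eq.
(b) Each mole of Na₂CO₃ supplies 2 eq, so 128.5 / 2 = 64.26 mol.
(b) Mass: 64.26 mol × 106 g/mol = 6812 g.

(a) 80.1 L; (b) 6.81 kg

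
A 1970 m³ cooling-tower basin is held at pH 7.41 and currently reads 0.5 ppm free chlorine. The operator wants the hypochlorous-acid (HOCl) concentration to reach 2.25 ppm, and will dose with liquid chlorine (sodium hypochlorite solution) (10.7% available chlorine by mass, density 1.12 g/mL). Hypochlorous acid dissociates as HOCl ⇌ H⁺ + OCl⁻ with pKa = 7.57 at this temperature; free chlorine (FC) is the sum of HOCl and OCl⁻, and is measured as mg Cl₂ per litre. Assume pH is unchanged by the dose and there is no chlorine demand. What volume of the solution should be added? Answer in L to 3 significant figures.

54.4 L

Volume: 1970 m³ = 1,970,000 L.
[OCl⁻]/[HOCl] = 10^(pH − pKa) = 10^(7.41 − 7.57) = 0.6918; fraction as HOCl = 1/(1 + 0.6918) = 0.5911.
Free chlorine required for 2.25 ppm HOCl: 2.25 / 0.5911 = 3.807 ppm.
FC to add: 3.807 − 0.5 = 3.307 mg/L as Cl₂.
Cl₂ equivalent: 3.307 mg/L × 1,970,000 L = 6514 g.
Product at 10.7% available Cl: 6514 / 0.107 = 60,880 g.
Volume: 60,880 g ÷ 1.12 g/mL = 54,360 mL.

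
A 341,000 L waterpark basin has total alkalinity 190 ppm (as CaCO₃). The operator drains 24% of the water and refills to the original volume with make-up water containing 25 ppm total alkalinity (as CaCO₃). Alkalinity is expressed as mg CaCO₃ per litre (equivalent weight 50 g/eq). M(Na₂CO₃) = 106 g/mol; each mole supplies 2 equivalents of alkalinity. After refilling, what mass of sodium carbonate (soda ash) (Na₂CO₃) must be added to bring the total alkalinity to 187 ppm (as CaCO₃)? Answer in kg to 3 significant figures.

After draining 24% and refilling: 190 × 0.76 + 25 × 0.24 = 150.4 ppm.
Deficit to target: 187 − 150.4 = 36.6 mg/L.
As CaCO₃: 36.6 mg/L × 341,000 L = 12,480 g; ÷ 50 g/eq ÷ 2 = 124.8 mol Na₂CO₃.
Mass: 124.8 × 106 = 13,230 g.

13.2 kg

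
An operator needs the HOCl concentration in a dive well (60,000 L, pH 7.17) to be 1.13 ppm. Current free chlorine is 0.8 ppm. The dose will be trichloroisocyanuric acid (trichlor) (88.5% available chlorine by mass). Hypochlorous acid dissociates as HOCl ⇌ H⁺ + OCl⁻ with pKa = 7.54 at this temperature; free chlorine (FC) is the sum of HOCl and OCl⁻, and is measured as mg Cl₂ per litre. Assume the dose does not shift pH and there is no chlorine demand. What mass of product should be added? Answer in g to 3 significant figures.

55.1 g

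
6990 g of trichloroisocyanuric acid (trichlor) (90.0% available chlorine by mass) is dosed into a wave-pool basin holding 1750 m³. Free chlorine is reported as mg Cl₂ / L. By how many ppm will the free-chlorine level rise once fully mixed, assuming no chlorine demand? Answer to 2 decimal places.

Volume: 1750 m³ = 1,750,000 L.
Available chlorine delivered: 6990 g × 0.9 = 6291 g as Cl₂.
Concentration rise: 6291 g / 1,750,000 L = 3.595 mg/L = 3.59 ppm.

3.59 ppm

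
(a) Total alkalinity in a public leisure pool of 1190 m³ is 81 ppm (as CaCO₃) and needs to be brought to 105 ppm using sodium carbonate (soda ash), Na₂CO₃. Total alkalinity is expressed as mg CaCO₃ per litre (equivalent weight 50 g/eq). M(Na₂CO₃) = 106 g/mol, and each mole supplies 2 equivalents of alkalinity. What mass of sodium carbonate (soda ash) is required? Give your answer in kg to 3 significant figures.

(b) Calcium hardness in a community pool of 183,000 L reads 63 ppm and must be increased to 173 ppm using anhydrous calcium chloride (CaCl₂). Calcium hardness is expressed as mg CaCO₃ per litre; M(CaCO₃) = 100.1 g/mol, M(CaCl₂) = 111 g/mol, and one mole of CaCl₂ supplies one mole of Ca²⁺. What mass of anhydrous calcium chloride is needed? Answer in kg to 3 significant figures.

(a) 30.3 kg; (b) 22.3 kg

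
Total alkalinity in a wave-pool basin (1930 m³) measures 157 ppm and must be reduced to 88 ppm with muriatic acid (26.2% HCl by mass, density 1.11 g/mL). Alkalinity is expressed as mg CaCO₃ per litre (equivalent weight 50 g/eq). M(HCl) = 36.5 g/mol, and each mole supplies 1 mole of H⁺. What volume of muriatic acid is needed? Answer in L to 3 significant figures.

334 L

Volume: 1930 m³ = 1,930,000 L.
Alkalinity to neutralize: (157 − 88) = 69 mg/L as CaCO₃ × 1,930,000 L = 133,200 g as CaCO₃.
Equivalents of H⁺ required: 133,200 ÷ 50 g/eq = 2663 eq = 2663 mol HCl.
Mass of HCl: 2663 × 36.5 = 97,210 g.
Mass of 26.2% solution: 97,210 / 0.262 = 371,000 g.
Volume: 371,000 g ÷ 1.11 g/mL = 334,300 mL.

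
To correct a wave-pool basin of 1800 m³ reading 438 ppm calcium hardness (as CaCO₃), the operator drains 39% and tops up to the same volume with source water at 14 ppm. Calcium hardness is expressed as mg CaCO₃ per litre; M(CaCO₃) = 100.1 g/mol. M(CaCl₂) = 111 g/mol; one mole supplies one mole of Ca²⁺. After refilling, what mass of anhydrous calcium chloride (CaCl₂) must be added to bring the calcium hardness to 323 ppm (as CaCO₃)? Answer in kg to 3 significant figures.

101 kg

Volume: 1800 m³ = 1,800,000 L.
After draining 39% and refilling: 438 × 0.61 + 14 × 0.39 = 272.64 ppm.
Deficit to target: 323 − 272.64 = 50.36 mg/L.
As CaCO₃: 50.36 mg/L × 1,800,000 L = 90,650 g; ÷ 100.1 = 905.6 mol Ca²⁺.
Mass: 905.6 × 111 = 100,500 g.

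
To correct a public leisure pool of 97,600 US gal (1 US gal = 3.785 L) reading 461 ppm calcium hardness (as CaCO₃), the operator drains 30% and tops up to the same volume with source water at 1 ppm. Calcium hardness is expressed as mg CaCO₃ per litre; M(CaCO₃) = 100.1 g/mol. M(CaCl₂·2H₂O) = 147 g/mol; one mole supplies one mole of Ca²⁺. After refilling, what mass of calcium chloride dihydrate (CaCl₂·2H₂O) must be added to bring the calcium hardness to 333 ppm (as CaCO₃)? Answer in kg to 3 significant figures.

Volume: 97,600 US gal × 3.785 L/gal = 369,416 L.
After draining 30% and refilling: 461 × 0.70 + 1 × 0.30 = 323 ppm.
Deficit to target: 333 − 323 = 10 mg/L.
As CaCO₃: 10 mg/L × 369,416 L = 3694 g; ÷ 100.1 = 36.9 mol Ca²⁺.
Mass: 36.9 × 147 = 5425 g.

5.42 kg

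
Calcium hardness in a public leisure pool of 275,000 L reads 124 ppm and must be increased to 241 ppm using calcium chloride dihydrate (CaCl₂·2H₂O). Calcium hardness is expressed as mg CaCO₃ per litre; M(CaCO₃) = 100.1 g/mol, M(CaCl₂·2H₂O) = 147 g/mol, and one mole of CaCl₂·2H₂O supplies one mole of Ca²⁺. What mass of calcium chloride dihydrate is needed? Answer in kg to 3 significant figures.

47.2 kg

Hardness to add: (241 − 124) = 117 mg/L as CaCO₃ × 275,000 L = 32,180 g as CaCO₃.
Moles of Ca²⁺ (1 mol Ca²⁺ ≡ 1 mol CaCO₃): 32,180 / 100.1 g/mol = 321.4 mol.
Mass of CaCl₂·2H₂O: 321.4 × 147 = 47,250 g.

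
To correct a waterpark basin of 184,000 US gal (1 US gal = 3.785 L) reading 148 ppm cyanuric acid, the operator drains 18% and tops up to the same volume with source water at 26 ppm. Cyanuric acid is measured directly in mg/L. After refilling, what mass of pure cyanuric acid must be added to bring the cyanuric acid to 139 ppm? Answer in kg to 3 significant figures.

9.03 kg

Volume: 184,000 US gal × 3.785 L/gal = 696,440 L.
After draining 18% and refilling: 148 × 0.82 + 26 × 0.18 = 126.04 ppm.
Deficit to target: 139 − 126.04 = 12.96 mg/L.
Mass: 12.96 mg/L × 696,440 L = 9026 g cyanuric acid.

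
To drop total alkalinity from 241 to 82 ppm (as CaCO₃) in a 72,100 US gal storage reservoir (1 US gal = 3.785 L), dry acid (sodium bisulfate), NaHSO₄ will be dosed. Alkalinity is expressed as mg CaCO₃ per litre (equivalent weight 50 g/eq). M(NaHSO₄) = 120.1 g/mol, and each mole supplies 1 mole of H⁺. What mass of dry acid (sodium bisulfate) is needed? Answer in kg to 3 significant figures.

Volume: 72,100 US gal × 3.785 L/gal = 272,898 L.
Alkalinity to neutralize: (241 − 82) = 159 mg/L as CaCO₃ × 272,898 L = 43,390 g as CaCO₃.
Equivalents of H⁺ required: 43,390 ÷ 50 g/eq = 867.8 eq = 867.8 mol NaHSO₄.
Mass of NaHSO₄: 867.8 × 120.1 = 104,200 g.

104 kg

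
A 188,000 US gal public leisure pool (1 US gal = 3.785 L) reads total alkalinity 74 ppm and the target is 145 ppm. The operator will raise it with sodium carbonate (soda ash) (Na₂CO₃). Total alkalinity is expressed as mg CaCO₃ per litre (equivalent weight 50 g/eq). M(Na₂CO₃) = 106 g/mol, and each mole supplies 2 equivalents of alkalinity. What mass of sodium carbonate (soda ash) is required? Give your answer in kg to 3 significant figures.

Volume: 188,000 US gal × 3.785 L/gal = 711,580 L.
Alkalinity to add: (145 − 74) = 71 mg/L as CaCO₃ × 711,580 L = 50,520 g as CaCO₃.
Equivalents: 50,520 g ÷ 50 g/eq = 1010 eq.
Each mole of Na₂CO₃ supplies 2 eq, so 1010 / 2 = 505.2 mol.
Mass: 505.2 mol × 106 g/mol = 53,550 g.

53.6 kg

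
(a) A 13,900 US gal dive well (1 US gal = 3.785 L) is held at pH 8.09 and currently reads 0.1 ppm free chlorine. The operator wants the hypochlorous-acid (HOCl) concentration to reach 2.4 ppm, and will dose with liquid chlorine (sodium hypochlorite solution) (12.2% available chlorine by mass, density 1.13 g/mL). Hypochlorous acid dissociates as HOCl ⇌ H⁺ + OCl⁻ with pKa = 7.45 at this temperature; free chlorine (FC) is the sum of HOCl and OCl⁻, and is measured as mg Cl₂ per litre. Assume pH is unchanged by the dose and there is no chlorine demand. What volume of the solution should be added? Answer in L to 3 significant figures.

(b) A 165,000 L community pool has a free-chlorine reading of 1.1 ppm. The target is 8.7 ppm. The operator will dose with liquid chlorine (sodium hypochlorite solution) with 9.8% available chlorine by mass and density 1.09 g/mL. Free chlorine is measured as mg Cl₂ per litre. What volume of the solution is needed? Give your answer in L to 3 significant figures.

(a) 4.88 L; (b) 11.7 L

(a) Volume: 13,900 US gal × 3.785 L/gal = 52,612 L.
(a) [OCl⁻]/[HOCl] = 10^(pH − pKa) = 10^(8.09 − 7.45) = 4.365; fraction as HOCl = 1/(1 + 4.365) = 0.1864.
(a) Free chlorine required for 2.4 ppm HOCl: 2.4 / 0.1864 = 12.88 ppm.
(a) FC to add: 12.88 − 0.1 = 12.78 mg/L as Cl₂.
(a) Cl₂ equivalent: 12.78 mg/L × 52,612 L = 672.2 g.
(a) Product at 12.2% available Cl: 672.2 / 0.122 = 5510 g.
(a) Volume: 5510 g ÷ 1.13 g/mL = 4876 mL.

(b) Chlorine deficit: 8.7 − 1.1 = 7.6 ppm = 7.6 mg/L as Cl₂.
(b) Cl₂ equivalent needed: 7.6 mg/L × 165,000 L = 1,254,000 mg = 1254 g.
(b) Product at 9.8% available chlorine: 1254 / 0.098 = 12,800 g.
(b) Volume at density 1.09 g/mL: 12,800 g ÷ 1.09 g/mL = 11,740 mL.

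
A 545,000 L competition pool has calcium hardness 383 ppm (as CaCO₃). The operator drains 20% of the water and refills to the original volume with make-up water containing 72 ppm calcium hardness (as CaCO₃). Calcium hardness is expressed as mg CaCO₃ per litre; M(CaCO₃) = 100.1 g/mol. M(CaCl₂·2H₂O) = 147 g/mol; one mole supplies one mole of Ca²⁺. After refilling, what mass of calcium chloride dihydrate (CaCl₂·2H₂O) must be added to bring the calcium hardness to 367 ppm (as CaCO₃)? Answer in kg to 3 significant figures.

37.0 kg

After draining 20% and refilling: 383 × 0.80 + 72 × 0.20 = 320.8 ppm.
Deficit to target: 367 − 320.8 = 46.2 mg/L.
As CaCO₃: 46.2 mg/L × 545,000 L = 25,180 g; ÷ 100.1 = 251.5 mol Ca²⁺.
Mass: 251.5 × 147 = 36,980 g.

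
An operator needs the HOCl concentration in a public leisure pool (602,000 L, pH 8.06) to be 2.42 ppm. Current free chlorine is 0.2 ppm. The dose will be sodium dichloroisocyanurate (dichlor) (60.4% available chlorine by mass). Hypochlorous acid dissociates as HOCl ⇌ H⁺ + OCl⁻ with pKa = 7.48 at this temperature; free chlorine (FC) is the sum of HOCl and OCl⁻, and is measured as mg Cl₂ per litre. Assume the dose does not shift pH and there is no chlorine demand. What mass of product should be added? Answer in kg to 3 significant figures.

[OCl⁻]/[HOCl] = 10^(pH − pKa) = 10^(8.06 − 7.48) = 3.802; fraction as HOCl = 1/(1 + 3.802) = 0.2083.
Free chlorine required for 2.42 ppm HOCl: 2.42 / 0.2083 = 11.62 ppm.
FC to add: 11.62 − 0.2 = 11.42 mg/L as Cl₂.
Cl₂ equivalent: 11.42 mg/L × 602,000 L = 6875 g.
Product at 60.4% available Cl: 6875 / 0.604 = 11,380 g.

11.4 kg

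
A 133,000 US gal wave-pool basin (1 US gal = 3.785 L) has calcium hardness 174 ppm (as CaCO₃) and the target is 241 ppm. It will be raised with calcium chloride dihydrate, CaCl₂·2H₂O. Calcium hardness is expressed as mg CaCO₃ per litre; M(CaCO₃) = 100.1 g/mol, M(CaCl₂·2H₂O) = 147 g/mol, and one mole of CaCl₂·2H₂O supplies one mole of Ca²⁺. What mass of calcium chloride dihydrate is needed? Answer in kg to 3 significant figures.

49.5 kg

Volume: 133,000 US gal × 3.785 L/gal = 503,405 L.
Hardness to add: (241 − 174) = 67 mg/L as CaCO₃ × 503,405 L = 33,730 g as CaCO₃.
Moles of Ca²⁺ (1 mol Ca²⁺ ≡ 1 mol CaCO₃): 33,730 / 100.1 g/mol = 336.9 mol.
Mass of CaCl₂·2H₂O: 336.9 × 147 = 49,530 g.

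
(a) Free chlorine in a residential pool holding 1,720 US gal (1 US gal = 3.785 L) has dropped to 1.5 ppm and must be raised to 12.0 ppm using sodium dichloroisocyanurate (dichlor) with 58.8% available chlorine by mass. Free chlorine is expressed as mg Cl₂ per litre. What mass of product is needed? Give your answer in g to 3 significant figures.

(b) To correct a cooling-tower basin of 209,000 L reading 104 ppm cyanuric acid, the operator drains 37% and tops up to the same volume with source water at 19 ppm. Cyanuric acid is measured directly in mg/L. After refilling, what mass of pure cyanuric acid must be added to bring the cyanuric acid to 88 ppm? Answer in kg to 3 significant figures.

(a) Volume: 1,720 US gal × 3.785 L/gal = 6,510 L.
(a) Chlorine deficit: 12.0 − 1.5 = 10.5 ppm = 10.5 mg/L as Cl₂.
(a) Cl₂ equivalent needed: 10.5 mg/L × 6,510 L = 68,360 mg = 68.36 g.
(a) Product at 58.8% available chlorine: 68.36 / 0.588 = 116.3 g.

(b) After draining 37% and refilling: 104 × 0.63 + 19 × 0.37 = 72.55 ppm.
(b) Deficit to target: 88 − 72.55 = 15.45 mg/L.
(b) Mass: 15.45 mg/L × 209,000 L = 3229 g cyanuric acid.

(a) 116 g; (b) 3.23 kg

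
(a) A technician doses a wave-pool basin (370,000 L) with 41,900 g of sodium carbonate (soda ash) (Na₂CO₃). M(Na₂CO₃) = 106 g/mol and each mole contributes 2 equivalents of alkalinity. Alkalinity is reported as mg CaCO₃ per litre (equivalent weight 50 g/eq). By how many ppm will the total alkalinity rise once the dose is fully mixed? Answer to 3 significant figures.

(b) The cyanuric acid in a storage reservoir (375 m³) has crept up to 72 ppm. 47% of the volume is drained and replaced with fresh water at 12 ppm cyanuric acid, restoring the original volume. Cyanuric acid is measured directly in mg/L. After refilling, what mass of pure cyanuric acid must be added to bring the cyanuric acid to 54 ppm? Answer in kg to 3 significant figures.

(a) 107 ppm; (b) 3.82 kg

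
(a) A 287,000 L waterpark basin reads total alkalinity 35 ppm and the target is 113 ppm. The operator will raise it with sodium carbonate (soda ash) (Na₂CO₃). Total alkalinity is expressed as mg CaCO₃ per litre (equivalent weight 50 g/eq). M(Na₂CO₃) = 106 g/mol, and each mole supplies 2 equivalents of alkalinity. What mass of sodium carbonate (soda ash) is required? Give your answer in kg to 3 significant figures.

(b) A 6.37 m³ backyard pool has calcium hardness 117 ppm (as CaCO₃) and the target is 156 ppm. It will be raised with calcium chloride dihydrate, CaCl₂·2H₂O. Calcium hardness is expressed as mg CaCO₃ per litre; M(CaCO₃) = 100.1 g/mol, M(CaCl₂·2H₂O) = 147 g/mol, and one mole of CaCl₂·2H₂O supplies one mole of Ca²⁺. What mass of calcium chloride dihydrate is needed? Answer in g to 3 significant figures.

(a) Alkalinity to add: (113 − 35) = 78 mg/L as CaCO₃ × 287,000 L = 22,390 g as CaCO₃.
(a) Equivalents: 22,390 g ÷ 50 g/eq = 447.7 eq.
(a) Each mole of Na₂CO₃ supplies 2 eq, so 447.7 / 2 = 223.9 mol.
(a) Mass: 223.9 mol × 106 g/mol = 23,730 g.

(b) Volume: 6.37 m³ = 6,370 L.
(b) Hardness to add: (156 − 117) = 39 mg/L as CaCO₃ × 6,370 L = 248.4 g as CaCO₃.
(b) Moles of Ca²⁺ (1 mol Ca²⁺ ≡ 1 mol CaCO₃): 248.4 / 100.1 g/mol = 2.482 mol.
(b) Mass of CaCl₂·2H₂O: 2.482 × 147 = 364.8 g.

(a) 23.7 kg; (b) 365 g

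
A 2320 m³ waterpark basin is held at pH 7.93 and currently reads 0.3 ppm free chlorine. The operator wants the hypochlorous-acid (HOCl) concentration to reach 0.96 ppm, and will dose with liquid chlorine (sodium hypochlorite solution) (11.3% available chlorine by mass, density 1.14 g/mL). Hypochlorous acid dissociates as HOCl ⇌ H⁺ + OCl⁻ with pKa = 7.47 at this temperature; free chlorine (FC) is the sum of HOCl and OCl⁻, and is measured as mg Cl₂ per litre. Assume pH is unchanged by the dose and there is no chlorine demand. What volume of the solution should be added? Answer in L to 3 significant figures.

61.7 L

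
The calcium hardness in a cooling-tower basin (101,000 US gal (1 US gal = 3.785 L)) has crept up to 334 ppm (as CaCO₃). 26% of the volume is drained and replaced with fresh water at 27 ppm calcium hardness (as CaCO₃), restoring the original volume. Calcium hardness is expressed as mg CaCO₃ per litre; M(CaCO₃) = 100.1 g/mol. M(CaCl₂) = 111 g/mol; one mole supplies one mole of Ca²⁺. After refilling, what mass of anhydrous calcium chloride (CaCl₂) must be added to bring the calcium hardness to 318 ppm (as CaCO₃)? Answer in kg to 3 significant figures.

27.1 kg

Volume: 101,000 US gal × 3.785 L/gal = 382,285 L.
After draining 26% and refilling: 334 × 0.74 + 27 × 0.26 = 254.18 ppm.
Deficit to target: 318 − 254.18 = 63.82 mg/L.
As CaCO₃: 63.82 mg/L × 382,285 L = 24,400 g; ÷ 100.1 = 243.7 mol Ca²⁺.
Mass: 243.7 × 111 = 27,050 g.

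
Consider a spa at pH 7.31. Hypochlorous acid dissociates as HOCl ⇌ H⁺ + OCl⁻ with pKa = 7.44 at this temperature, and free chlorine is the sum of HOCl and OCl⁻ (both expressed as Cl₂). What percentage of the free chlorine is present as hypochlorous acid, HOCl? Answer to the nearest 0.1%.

[OCl⁻]/[HOCl] = 10^(pH − pKa) = 10^(7.31 − 7.44) = 10^-0.13 = 0.7413.
Fraction as HOCl = 1 / (1 + 0.7413) = 0.5743.

57.4%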